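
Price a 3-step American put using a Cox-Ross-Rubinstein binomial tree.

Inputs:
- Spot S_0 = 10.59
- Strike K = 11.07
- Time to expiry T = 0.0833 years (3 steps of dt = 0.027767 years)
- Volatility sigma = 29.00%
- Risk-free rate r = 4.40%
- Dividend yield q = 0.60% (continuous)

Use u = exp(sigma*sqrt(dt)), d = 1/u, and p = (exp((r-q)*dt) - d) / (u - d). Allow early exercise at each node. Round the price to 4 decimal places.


Answer: Price = V(0,0) = 0.6126

Derivation:
dt = T/N = 0.027767
u = exp(sigma*sqrt(dt)) = 1.049510; d = 1/u = 0.952825
p = (exp((r-q)*dt) - d) / (u - d) = 0.498840
Discount per step: exp(-r*dt) = 0.998779
Stock lattice S(k, i) with i counting down-moves:
  k=0: S(0,0) = 10.5900
  k=1: S(1,0) = 11.1143; S(1,1) = 10.0904
  k=2: S(2,0) = 11.6646; S(2,1) = 10.5900; S(2,2) = 9.6144
  k=3: S(3,0) = 12.2421; S(3,1) = 11.1143; S(3,2) = 10.0904; S(3,3) = 9.1609
Terminal payoffs V(N, i) = max(K - S_T, 0):
  V(3,0) = 0.000000; V(3,1) = 0.000000; V(3,2) = 0.979580; V(3,3) = 1.909148
Backward induction: V(k, i) = exp(-r*dt) * [p * V(k+1, i) + (1-p) * V(k+1, i+1)]; then take max(V_cont, immediate exercise) for American.
  V(2,0) = exp(-r*dt) * [p*0.000000 + (1-p)*0.000000] = 0.000000; exercise = 0.000000; V(2,0) = max -> 0.000000
  V(2,1) = exp(-r*dt) * [p*0.000000 + (1-p)*0.979580] = 0.490326; exercise = 0.480000; V(2,1) = max -> 0.490326
  V(2,2) = exp(-r*dt) * [p*0.979580 + (1-p)*1.909148] = 1.443677; exercise = 1.455592; V(2,2) = max -> 1.455592
  V(1,0) = exp(-r*dt) * [p*0.000000 + (1-p)*0.490326] = 0.245432; exercise = 0.000000; V(1,0) = max -> 0.245432
  V(1,1) = exp(-r*dt) * [p*0.490326 + (1-p)*1.455592] = 0.972889; exercise = 0.979580; V(1,1) = max -> 0.979580
  V(0,0) = exp(-r*dt) * [p*0.245432 + (1-p)*0.979580] = 0.612608; exercise = 0.480000; V(0,0) = max -> 0.612608


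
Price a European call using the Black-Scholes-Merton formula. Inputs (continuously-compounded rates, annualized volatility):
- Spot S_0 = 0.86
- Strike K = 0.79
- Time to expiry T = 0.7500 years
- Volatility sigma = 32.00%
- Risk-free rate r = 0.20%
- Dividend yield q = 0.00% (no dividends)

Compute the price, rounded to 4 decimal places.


d1 = (ln(S/K) + (r - q + 0.5*sigma^2) * T) / (sigma * sqrt(T)) = 0.45033120
d2 = d1 - sigma * sqrt(T) = 0.17320307
exp(-rT) = 0.99850112; exp(-qT) = 1.00000000
C = S_0 * exp(-qT) * N(d1) - K * exp(-rT) * N(d2)
N(d1) = 0.67376418; N(d2) = 0.56875410
C = 0.8600 * 1.00000000 * 0.67376418 - 0.7900 * 0.99850112 * 0.56875410 = 0.1308

Answer: Price = 0.1308


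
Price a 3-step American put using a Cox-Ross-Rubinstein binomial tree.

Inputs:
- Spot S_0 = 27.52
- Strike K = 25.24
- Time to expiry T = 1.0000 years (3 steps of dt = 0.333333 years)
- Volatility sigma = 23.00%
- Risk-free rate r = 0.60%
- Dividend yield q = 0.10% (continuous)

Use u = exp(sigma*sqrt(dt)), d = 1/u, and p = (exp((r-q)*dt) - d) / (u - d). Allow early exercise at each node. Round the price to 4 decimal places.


dt = T/N = 0.333333
u = exp(sigma*sqrt(dt)) = 1.142011; d = 1/u = 0.875648
p = (exp((r-q)*dt) - d) / (u - d) = 0.473113
Discount per step: exp(-r*dt) = 0.998002
Stock lattice S(k, i) with i counting down-moves:
  k=0: S(0,0) = 27.5200
  k=1: S(1,0) = 31.4281; S(1,1) = 24.0978
  k=2: S(2,0) = 35.8913; S(2,1) = 27.5200; S(2,2) = 21.1012
  k=3: S(3,0) = 40.9882; S(3,1) = 31.4281; S(3,2) = 24.0978; S(3,3) = 18.4773
Terminal payoffs V(N, i) = max(K - S_T, 0):
  V(3,0) = 0.000000; V(3,1) = 0.000000; V(3,2) = 1.142154; V(3,3) = 6.762730
Backward induction: V(k, i) = exp(-r*dt) * [p * V(k+1, i) + (1-p) * V(k+1, i+1)]; then take max(V_cont, immediate exercise) for American.
  V(2,0) = exp(-r*dt) * [p*0.000000 + (1-p)*0.000000] = 0.000000; exercise = 0.000000; V(2,0) = max -> 0.000000
  V(2,1) = exp(-r*dt) * [p*0.000000 + (1-p)*1.142154] = 0.600583; exercise = 0.000000; V(2,1) = max -> 0.600583
  V(2,2) = exp(-r*dt) * [p*1.142154 + (1-p)*6.762730] = 4.095361; exercise = 4.138758; V(2,2) = max -> 4.138758
  V(1,0) = exp(-r*dt) * [p*0.000000 + (1-p)*0.600583] = 0.315807; exercise = 0.000000; V(1,0) = max -> 0.315807
  V(1,1) = exp(-r*dt) * [p*0.600583 + (1-p)*4.138758] = 2.459876; exercise = 1.142154; V(1,1) = max -> 2.459876
  V(0,0) = exp(-r*dt) * [p*0.315807 + (1-p)*2.459876] = 1.442600; exercise = 0.000000; V(0,0) = max -> 1.442600

Answer: Price = V(0,0) = 1.4426


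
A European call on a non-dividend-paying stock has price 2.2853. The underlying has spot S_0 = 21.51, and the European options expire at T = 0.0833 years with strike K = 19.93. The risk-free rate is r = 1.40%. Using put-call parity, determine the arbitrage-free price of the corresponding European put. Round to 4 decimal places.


Put-call parity: C - P = S_0 * exp(-qT) - K * exp(-rT).
S_0 * exp(-qT) = 21.5100 * 1.00000000 = 21.51000000
K * exp(-rT) = 19.9300 * 0.99883448 = 19.90677118
P = C - S*exp(-qT) + K*exp(-rT)
P = 2.2853 - 21.51000000 + 19.90677118 = 0.6821

Answer: Put price = 0.6821


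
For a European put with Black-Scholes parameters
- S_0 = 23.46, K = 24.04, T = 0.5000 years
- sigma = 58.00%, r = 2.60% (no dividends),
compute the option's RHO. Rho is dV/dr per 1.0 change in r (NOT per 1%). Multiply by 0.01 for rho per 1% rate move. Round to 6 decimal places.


d1 = 0.1772100629; d2 = -0.2329118702
phi(d1) = 0.3927271290; exp(-qT) = 1.0000000000; exp(-rT) = 0.9870841350
N(-d2) = 0.5920850796
Rho = -K*T*exp(-rT)*N(-d2) = -24.0400 * 0.5000 * 0.9870841350 * 0.5920850796 = -7.024942

Answer: Rho = -7.024942


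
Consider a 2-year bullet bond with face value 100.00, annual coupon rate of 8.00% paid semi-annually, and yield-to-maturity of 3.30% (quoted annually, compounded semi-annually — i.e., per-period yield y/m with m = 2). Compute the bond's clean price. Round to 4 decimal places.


Answer: Price = 109.0247

Derivation:
Coupon per period c = face * coupon_rate / m = 4.000000
Periods per year m = 2; per-period yield y/m = 0.016500
Number of cashflows N = 4
Cashflows (t years, CF_t, discount factor 1/(1+y/m)^(m*t), PV):
  t = 0.5000: CF_t = 4.000000, DF = 0.983768, PV = 3.935071
  t = 1.0000: CF_t = 4.000000, DF = 0.967799, PV = 3.871197
  t = 1.5000: CF_t = 4.000000, DF = 0.952090, PV = 3.808359
  t = 2.0000: CF_t = 104.000000, DF = 0.936635, PV = 97.410059
Price P = sum_t PV_t = 109.024686


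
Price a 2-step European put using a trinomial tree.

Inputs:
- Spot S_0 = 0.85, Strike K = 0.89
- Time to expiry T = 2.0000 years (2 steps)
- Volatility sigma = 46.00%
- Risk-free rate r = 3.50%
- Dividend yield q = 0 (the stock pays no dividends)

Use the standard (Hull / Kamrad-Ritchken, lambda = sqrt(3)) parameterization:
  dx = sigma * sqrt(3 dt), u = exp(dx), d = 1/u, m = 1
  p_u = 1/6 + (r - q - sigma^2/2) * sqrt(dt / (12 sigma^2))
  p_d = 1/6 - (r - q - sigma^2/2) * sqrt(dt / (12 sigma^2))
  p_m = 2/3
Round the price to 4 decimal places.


dt = T/N = 1.000000; dx = sigma*sqrt(3*dt) = 0.796743
u = exp(dx) = 2.218305; d = 1/u = 0.450795
p_u = 0.122236, p_m = 0.666667, p_d = 0.211098
Discount per step: exp(-r*dt) = 0.965605
Stock lattice S(k, j) with j the centered position index:
  k=0: S(0,+0) = 0.8500
  k=1: S(1,-1) = 0.3832; S(1,+0) = 0.8500; S(1,+1) = 1.8856
  k=2: S(2,-2) = 0.1727; S(2,-1) = 0.3832; S(2,+0) = 0.8500; S(2,+1) = 1.8856; S(2,+2) = 4.1827
Terminal payoffs V(N, j) = max(K - S_T, 0):
  V(2,-2) = 0.717267; V(2,-1) = 0.506825; V(2,+0) = 0.040000; V(2,+1) = 0.000000; V(2,+2) = 0.000000
Backward induction: V(k, j) = exp(-r*dt) * [p_u * V(k+1, j+1) + p_m * V(k+1, j) + p_d * V(k+1, j-1)]
  V(1,-1) = exp(-r*dt) * [p_u*0.040000 + p_m*0.506825 + p_d*0.717267] = 0.477188
  V(1,+0) = exp(-r*dt) * [p_u*0.000000 + p_m*0.040000 + p_d*0.506825] = 0.129059
  V(1,+1) = exp(-r*dt) * [p_u*0.000000 + p_m*0.000000 + p_d*0.040000] = 0.008153
  V(0,+0) = exp(-r*dt) * [p_u*0.008153 + p_m*0.129059 + p_d*0.477188] = 0.181311

Answer: Price = V(0,0) = 0.1813


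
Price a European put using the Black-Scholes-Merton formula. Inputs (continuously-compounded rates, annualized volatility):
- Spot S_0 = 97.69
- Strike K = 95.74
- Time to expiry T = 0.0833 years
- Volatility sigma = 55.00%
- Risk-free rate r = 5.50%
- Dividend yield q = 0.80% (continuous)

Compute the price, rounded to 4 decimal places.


Answer: Price = 5.0111

Derivation:
d1 = (ln(S/K) + (r - q + 0.5*sigma^2) * T) / (sigma * sqrt(T)) = 0.23105292
d2 = d1 - sigma * sqrt(T) = 0.07231336
exp(-rT) = 0.99542898; exp(-qT) = 0.99933382
P = K * exp(-rT) * N(-d2) - S_0 * exp(-qT) * N(-d1)
N(-d1) = 0.40863684; N(-d2) = 0.47117627
P = 95.7400 * 0.99542898 * 0.47117627 - 97.6900 * 0.99933382 * 0.40863684 = 5.0111


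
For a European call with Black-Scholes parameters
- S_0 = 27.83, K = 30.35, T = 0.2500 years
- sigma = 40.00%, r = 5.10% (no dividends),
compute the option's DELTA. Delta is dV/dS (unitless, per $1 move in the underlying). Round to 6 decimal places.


d1 = -0.2696597098; d2 = -0.4696597098
phi(d1) = 0.3846979828; exp(-qT) = 1.0000000000; exp(-rT) = 0.9873309369
N(d1) = 0.3937110297
Delta = exp(-qT) * N(d1) = 1.0000000000 * 0.3937110297 = 0.393711

Answer: Delta = 0.393711


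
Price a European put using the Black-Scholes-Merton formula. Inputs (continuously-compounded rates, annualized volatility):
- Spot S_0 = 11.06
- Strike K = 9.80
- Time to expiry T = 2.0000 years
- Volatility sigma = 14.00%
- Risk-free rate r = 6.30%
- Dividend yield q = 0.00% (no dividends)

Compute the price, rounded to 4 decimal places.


d1 = (ln(S/K) + (r - q + 0.5*sigma^2) * T) / (sigma * sqrt(T)) = 1.34629399
d2 = d1 - sigma * sqrt(T) = 1.14830409
exp(-rT) = 0.88161485; exp(-qT) = 1.00000000
P = K * exp(-rT) * N(-d2) - S_0 * exp(-qT) * N(-d1)
N(-d1) = 0.08910386; N(-d2) = 0.12542153
P = 9.8000 * 0.88161485 * 0.12542153 - 11.0600 * 1.00000000 * 0.08910386 = 0.0981

Answer: Price = 0.0981


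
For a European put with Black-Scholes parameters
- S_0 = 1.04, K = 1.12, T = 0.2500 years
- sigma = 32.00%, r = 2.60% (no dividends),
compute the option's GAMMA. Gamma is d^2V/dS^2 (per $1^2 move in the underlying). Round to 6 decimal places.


Answer: Gamma = 2.260875

Derivation:
d1 = -0.3425498260; d2 = -0.5025498260
phi(d1) = 0.3762096449; exp(-qT) = 1.0000000000; exp(-rT) = 0.9935210793
Gamma = exp(-qT) * phi(d1) / (S * sigma * sqrt(T)) = 1.0000000000 * 0.3762096449 / (1.0400 * 0.3200 * 0.5000000000) = 2.260875


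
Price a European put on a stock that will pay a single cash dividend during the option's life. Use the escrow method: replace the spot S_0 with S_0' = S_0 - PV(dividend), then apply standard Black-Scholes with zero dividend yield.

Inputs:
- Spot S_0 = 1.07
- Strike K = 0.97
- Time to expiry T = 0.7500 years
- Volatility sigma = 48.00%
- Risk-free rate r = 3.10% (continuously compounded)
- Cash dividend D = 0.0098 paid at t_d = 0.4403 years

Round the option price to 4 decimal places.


PV(D) = D * exp(-r * t_d) = 0.0098 * 0.98644343 = 0.00966715
S_0' = S_0 - PV(D) = 1.0700 - 0.00966715 = 1.06033285
d1 = (ln(S_0'/K) + (r + sigma^2/2)*T) / (sigma*sqrt(T)) = 0.47797886
d2 = d1 - sigma*sqrt(T) = 0.06228666
exp(-rT) = 0.97701820
N(-d1) = 0.31633263; N(-d2) = 0.47516727
P = K * exp(-rT) * N(-d2) - S_0' * N(-d1) = 0.9700 * 0.97701820 * 0.47516727 - 1.06033285 * 0.31633263 = 0.1149

Answer: Price = 0.1149


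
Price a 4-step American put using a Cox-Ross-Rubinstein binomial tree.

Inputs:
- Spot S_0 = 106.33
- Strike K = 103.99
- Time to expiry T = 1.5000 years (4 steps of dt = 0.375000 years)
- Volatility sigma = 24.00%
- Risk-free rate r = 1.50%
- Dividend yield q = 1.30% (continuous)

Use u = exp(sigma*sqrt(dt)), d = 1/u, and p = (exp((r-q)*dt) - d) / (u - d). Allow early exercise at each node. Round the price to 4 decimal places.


dt = T/N = 0.375000
u = exp(sigma*sqrt(dt)) = 1.158319; d = 1/u = 0.863320
p = (exp((r-q)*dt) - d) / (u - d) = 0.465867
Discount per step: exp(-r*dt) = 0.994391
Stock lattice S(k, i) with i counting down-moves:
  k=0: S(0,0) = 106.3300
  k=1: S(1,0) = 123.1640; S(1,1) = 91.7969
  k=2: S(2,0) = 142.6631; S(2,1) = 106.3300; S(2,2) = 79.2501
  k=3: S(3,0) = 165.2494; S(3,1) = 123.1640; S(3,2) = 91.7969; S(3,3) = 68.4182
  k=4: S(4,0) = 191.4114; S(4,1) = 142.6631; S(4,2) = 106.3300; S(4,3) = 79.2501; S(4,4) = 59.0669
Terminal payoffs V(N, i) = max(K - S_T, 0):
  V(4,0) = 0.000000; V(4,1) = 0.000000; V(4,2) = 0.000000; V(4,3) = 24.739898; V(4,4) = 44.923146
Backward induction: V(k, i) = exp(-r*dt) * [p * V(k+1, i) + (1-p) * V(k+1, i+1)]; then take max(V_cont, immediate exercise) for American.
  V(3,0) = exp(-r*dt) * [p*0.000000 + (1-p)*0.000000] = 0.000000; exercise = 0.000000; V(3,0) = max -> 0.000000
  V(3,1) = exp(-r*dt) * [p*0.000000 + (1-p)*0.000000] = 0.000000; exercise = 0.000000; V(3,1) = max -> 0.000000
  V(3,2) = exp(-r*dt) * [p*0.000000 + (1-p)*24.739898] = 13.140274; exercise = 12.193141; V(3,2) = max -> 13.140274
  V(3,3) = exp(-r*dt) * [p*24.739898 + (1-p)*44.923146] = 35.321195; exercise = 35.571770; V(3,3) = max -> 35.571770
  V(2,0) = exp(-r*dt) * [p*0.000000 + (1-p)*0.000000] = 0.000000; exercise = 0.000000; V(2,0) = max -> 0.000000
  V(2,1) = exp(-r*dt) * [p*0.000000 + (1-p)*13.140274] = 6.979285; exercise = 0.000000; V(2,1) = max -> 6.979285
  V(2,2) = exp(-r*dt) * [p*13.140274 + (1-p)*35.571770] = 24.980764; exercise = 24.739898; V(2,2) = max -> 24.980764
  V(1,0) = exp(-r*dt) * [p*0.000000 + (1-p)*6.979285] = 3.706956; exercise = 0.000000; V(1,0) = max -> 3.706956
  V(1,1) = exp(-r*dt) * [p*6.979285 + (1-p)*24.980764] = 16.501387; exercise = 12.193141; V(1,1) = max -> 16.501387
  V(0,0) = exp(-r*dt) * [p*3.706956 + (1-p)*16.501387] = 10.481758; exercise = 0.000000; V(0,0) = max -> 10.481758

Answer: Price = V(0,0) = 10.4818


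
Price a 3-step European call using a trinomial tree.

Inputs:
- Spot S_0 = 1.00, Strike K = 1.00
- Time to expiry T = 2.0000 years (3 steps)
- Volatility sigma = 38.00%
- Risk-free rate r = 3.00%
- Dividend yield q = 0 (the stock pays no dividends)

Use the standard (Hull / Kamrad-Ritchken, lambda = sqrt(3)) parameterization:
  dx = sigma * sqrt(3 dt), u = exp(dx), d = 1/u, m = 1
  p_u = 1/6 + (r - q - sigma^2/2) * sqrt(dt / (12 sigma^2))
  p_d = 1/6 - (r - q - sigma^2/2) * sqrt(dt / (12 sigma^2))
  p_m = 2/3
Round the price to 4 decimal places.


Answer: Price = V(0,0) = 0.2154

Derivation:
dt = T/N = 0.666667; dx = sigma*sqrt(3*dt) = 0.537401
u = exp(dx) = 1.711553; d = 1/u = 0.584265
p_u = 0.140491, p_m = 0.666667, p_d = 0.192842
Discount per step: exp(-r*dt) = 0.980199
Stock lattice S(k, j) with j the centered position index:
  k=0: S(0,+0) = 1.0000
  k=1: S(1,-1) = 0.5843; S(1,+0) = 1.0000; S(1,+1) = 1.7116
  k=2: S(2,-2) = 0.3414; S(2,-1) = 0.5843; S(2,+0) = 1.0000; S(2,+1) = 1.7116; S(2,+2) = 2.9294
  k=3: S(3,-3) = 0.1994; S(3,-2) = 0.3414; S(3,-1) = 0.5843; S(3,+0) = 1.0000; S(3,+1) = 1.7116; S(3,+2) = 2.9294; S(3,+3) = 5.0138
Terminal payoffs V(N, j) = max(S_T - K, 0):
  V(3,-3) = 0.000000; V(3,-2) = 0.000000; V(3,-1) = 0.000000; V(3,+0) = 0.000000; V(3,+1) = 0.711553; V(3,+2) = 1.929414; V(3,+3) = 4.013847
Backward induction: V(k, j) = exp(-r*dt) * [p_u * V(k+1, j+1) + p_m * V(k+1, j) + p_d * V(k+1, j-1)]
  V(2,-2) = exp(-r*dt) * [p_u*0.000000 + p_m*0.000000 + p_d*0.000000] = 0.000000
  V(2,-1) = exp(-r*dt) * [p_u*0.000000 + p_m*0.000000 + p_d*0.000000] = 0.000000
  V(2,+0) = exp(-r*dt) * [p_u*0.711553 + p_m*0.000000 + p_d*0.000000] = 0.097988
  V(2,+1) = exp(-r*dt) * [p_u*1.929414 + p_m*0.711553 + p_d*0.000000] = 0.730674
  V(2,+2) = exp(-r*dt) * [p_u*4.013847 + p_m*1.929414 + p_d*0.711553] = 1.948051
  V(1,-1) = exp(-r*dt) * [p_u*0.097988 + p_m*0.000000 + p_d*0.000000] = 0.013494
  V(1,+0) = exp(-r*dt) * [p_u*0.730674 + p_m*0.097988 + p_d*0.000000] = 0.164652
  V(1,+1) = exp(-r*dt) * [p_u*1.948051 + p_m*0.730674 + p_d*0.097988] = 0.764257
  V(0,+0) = exp(-r*dt) * [p_u*0.764257 + p_m*0.164652 + p_d*0.013494] = 0.215391


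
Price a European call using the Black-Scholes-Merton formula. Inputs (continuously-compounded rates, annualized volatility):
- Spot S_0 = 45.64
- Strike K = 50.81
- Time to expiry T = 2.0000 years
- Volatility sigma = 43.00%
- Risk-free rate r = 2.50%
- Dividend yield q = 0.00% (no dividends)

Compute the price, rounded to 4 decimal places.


Answer: Price = 9.9279

Derivation:
d1 = (ln(S/K) + (r - q + 0.5*sigma^2) * T) / (sigma * sqrt(T)) = 0.20981558
d2 = d1 - sigma * sqrt(T) = -0.39829625
exp(-rT) = 0.95122942; exp(-qT) = 1.00000000
C = S_0 * exp(-qT) * N(d1) - K * exp(-rT) * N(d2)
N(d1) = 0.58309420; N(d2) = 0.34520591
C = 45.6400 * 1.00000000 * 0.58309420 - 50.8100 * 0.95122942 * 0.34520591 = 9.9279


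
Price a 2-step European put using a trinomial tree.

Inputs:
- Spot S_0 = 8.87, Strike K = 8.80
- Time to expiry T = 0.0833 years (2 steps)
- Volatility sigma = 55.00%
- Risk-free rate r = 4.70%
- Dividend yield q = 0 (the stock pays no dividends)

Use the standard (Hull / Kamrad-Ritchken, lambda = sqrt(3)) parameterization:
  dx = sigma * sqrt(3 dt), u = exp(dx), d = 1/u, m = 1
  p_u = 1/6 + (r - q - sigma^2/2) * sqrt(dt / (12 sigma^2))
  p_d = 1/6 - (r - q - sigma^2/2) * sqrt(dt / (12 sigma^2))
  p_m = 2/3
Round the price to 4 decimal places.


Answer: Price = V(0,0) = 0.4414

Derivation:
dt = T/N = 0.041650; dx = sigma*sqrt(3*dt) = 0.194415
u = exp(dx) = 1.214601; d = 1/u = 0.823316
p_u = 0.155500, p_m = 0.666667, p_d = 0.177834
Discount per step: exp(-r*dt) = 0.998044
Stock lattice S(k, j) with j the centered position index:
  k=0: S(0,+0) = 8.8700
  k=1: S(1,-1) = 7.3028; S(1,+0) = 8.8700; S(1,+1) = 10.7735
  k=2: S(2,-2) = 6.0125; S(2,-1) = 7.3028; S(2,+0) = 8.8700; S(2,+1) = 10.7735; S(2,+2) = 13.0855
Terminal payoffs V(N, j) = max(K - S_T, 0):
  V(2,-2) = 2.787481; V(2,-1) = 1.497189; V(2,+0) = 0.000000; V(2,+1) = 0.000000; V(2,+2) = 0.000000
Backward induction: V(k, j) = exp(-r*dt) * [p_u * V(k+1, j+1) + p_m * V(k+1, j) + p_d * V(k+1, j-1)]
  V(1,-1) = exp(-r*dt) * [p_u*0.000000 + p_m*1.497189 + p_d*2.787481] = 1.490912
  V(1,+0) = exp(-r*dt) * [p_u*0.000000 + p_m*0.000000 + p_d*1.497189] = 0.265730
  V(1,+1) = exp(-r*dt) * [p_u*0.000000 + p_m*0.000000 + p_d*0.000000] = 0.000000
  V(0,+0) = exp(-r*dt) * [p_u*0.000000 + p_m*0.265730 + p_d*1.490912] = 0.441422


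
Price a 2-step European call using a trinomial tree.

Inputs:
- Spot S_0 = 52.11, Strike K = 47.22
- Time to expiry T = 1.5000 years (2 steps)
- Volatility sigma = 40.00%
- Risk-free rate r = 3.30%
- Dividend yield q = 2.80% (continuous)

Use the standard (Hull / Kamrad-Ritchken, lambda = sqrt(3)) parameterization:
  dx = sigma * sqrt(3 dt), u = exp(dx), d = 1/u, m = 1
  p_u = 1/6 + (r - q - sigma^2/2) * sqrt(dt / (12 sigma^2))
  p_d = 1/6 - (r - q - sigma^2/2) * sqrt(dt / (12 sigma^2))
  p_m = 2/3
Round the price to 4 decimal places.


dt = T/N = 0.750000; dx = sigma*sqrt(3*dt) = 0.600000
u = exp(dx) = 1.822119; d = 1/u = 0.548812
p_u = 0.119792, p_m = 0.666667, p_d = 0.213542
Discount per step: exp(-r*dt) = 0.975554
Stock lattice S(k, j) with j the centered position index:
  k=0: S(0,+0) = 52.1100
  k=1: S(1,-1) = 28.5986; S(1,+0) = 52.1100; S(1,+1) = 94.9506
  k=2: S(2,-2) = 15.6952; S(2,-1) = 28.5986; S(2,+0) = 52.1100; S(2,+1) = 94.9506; S(2,+2) = 173.0113
Terminal payoffs V(N, j) = max(S_T - K, 0):
  V(2,-2) = 0.000000; V(2,-1) = 0.000000; V(2,+0) = 4.890000; V(2,+1) = 47.730611; V(2,+2) = 125.791293
Backward induction: V(k, j) = exp(-r*dt) * [p_u * V(k+1, j+1) + p_m * V(k+1, j) + p_d * V(k+1, j-1)]
  V(1,-1) = exp(-r*dt) * [p_u*4.890000 + p_m*0.000000 + p_d*0.000000] = 0.571461
  V(1,+0) = exp(-r*dt) * [p_u*47.730611 + p_m*4.890000 + p_d*0.000000] = 8.758258
  V(1,+1) = exp(-r*dt) * [p_u*125.791293 + p_m*47.730611 + p_d*4.890000] = 46.761584
  V(0,+0) = exp(-r*dt) * [p_u*46.761584 + p_m*8.758258 + p_d*0.571461] = 11.279857

Answer: Price = V(0,0) = 11.2799


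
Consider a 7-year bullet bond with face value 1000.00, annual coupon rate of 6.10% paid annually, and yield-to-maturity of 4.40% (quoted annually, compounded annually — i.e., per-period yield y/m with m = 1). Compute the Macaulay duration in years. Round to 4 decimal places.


Coupon per period c = face * coupon_rate / m = 61.000000
Periods per year m = 1; per-period yield y/m = 0.044000
Number of cashflows N = 7
Cashflows (t years, CF_t, discount factor 1/(1+y/m)^(m*t), PV):
  t = 1.0000: CF_t = 61.000000, DF = 0.957854, PV = 58.429119
  t = 2.0000: CF_t = 61.000000, DF = 0.917485, PV = 55.966589
  t = 3.0000: CF_t = 61.000000, DF = 0.878817, PV = 53.607844
  t = 4.0000: CF_t = 61.000000, DF = 0.841779, PV = 51.348509
  t = 5.0000: CF_t = 61.000000, DF = 0.806302, PV = 49.184396
  t = 6.0000: CF_t = 61.000000, DF = 0.772320, PV = 47.111490
  t = 7.0000: CF_t = 1061.000000, DF = 0.739770, PV = 784.895598
Price P = sum_t PV_t = 1100.543545
Macaulay numerator sum_t t * PV_t:
  t * PV_t at t = 1.0000: 58.429119
  t * PV_t at t = 2.0000: 111.933178
  t * PV_t at t = 3.0000: 160.823531
  t * PV_t at t = 4.0000: 205.394037
  t * PV_t at t = 5.0000: 245.921980
  t * PV_t at t = 6.0000: 282.668942
  t * PV_t at t = 7.0000: 5494.269184
Macaulay duration D = (sum_t t * PV_t) / P = 6559.439971 / 1100.543545 = 5.960182

Answer: Macaulay duration = 5.9602 years


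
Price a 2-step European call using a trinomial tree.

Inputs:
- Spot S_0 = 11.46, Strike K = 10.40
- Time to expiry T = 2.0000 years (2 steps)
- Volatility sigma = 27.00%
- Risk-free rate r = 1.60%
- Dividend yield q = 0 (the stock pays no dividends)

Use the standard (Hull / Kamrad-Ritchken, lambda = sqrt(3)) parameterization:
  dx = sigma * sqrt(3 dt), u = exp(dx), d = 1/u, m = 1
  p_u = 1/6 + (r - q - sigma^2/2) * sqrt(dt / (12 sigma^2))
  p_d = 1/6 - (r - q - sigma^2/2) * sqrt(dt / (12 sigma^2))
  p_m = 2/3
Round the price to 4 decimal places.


dt = T/N = 1.000000; dx = sigma*sqrt(3*dt) = 0.467654
u = exp(dx) = 1.596245; d = 1/u = 0.626470
p_u = 0.144802, p_m = 0.666667, p_d = 0.188531
Discount per step: exp(-r*dt) = 0.984127
Stock lattice S(k, j) with j the centered position index:
  k=0: S(0,+0) = 11.4600
  k=1: S(1,-1) = 7.1794; S(1,+0) = 11.4600; S(1,+1) = 18.2930
  k=2: S(2,-2) = 4.4977; S(2,-1) = 7.1794; S(2,+0) = 11.4600; S(2,+1) = 18.2930; S(2,+2) = 29.2000
Terminal payoffs V(N, j) = max(S_T - K, 0):
  V(2,-2) = 0.000000; V(2,-1) = 0.000000; V(2,+0) = 1.060000; V(2,+1) = 7.892963; V(2,+2) = 18.800042
Backward induction: V(k, j) = exp(-r*dt) * [p_u * V(k+1, j+1) + p_m * V(k+1, j) + p_d * V(k+1, j-1)]
  V(1,-1) = exp(-r*dt) * [p_u*1.060000 + p_m*0.000000 + p_d*0.000000] = 0.151054
  V(1,+0) = exp(-r*dt) * [p_u*7.892963 + p_m*1.060000 + p_d*0.000000] = 1.820227
  V(1,+1) = exp(-r*dt) * [p_u*18.800042 + p_m*7.892963 + p_d*1.060000] = 8.054202
  V(0,+0) = exp(-r*dt) * [p_u*8.054202 + p_m*1.820227 + p_d*0.151054] = 2.370004

Answer: Price = V(0,0) = 2.3700


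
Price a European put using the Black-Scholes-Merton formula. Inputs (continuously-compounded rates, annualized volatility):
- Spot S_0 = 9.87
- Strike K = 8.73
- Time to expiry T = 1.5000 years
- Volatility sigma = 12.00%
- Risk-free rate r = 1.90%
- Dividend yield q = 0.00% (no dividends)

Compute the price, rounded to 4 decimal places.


Answer: Price = 0.1058

Derivation:
d1 = (ln(S/K) + (r - q + 0.5*sigma^2) * T) / (sigma * sqrt(T)) = 1.10250502
d2 = d1 - sigma * sqrt(T) = 0.95553563
exp(-rT) = 0.97190229; exp(-qT) = 1.00000000
P = K * exp(-rT) * N(-d2) - S_0 * exp(-qT) * N(-d1)
N(-d1) = 0.13512109; N(-d2) = 0.16965345
P = 8.7300 * 0.97190229 * 0.16965345 - 9.8700 * 1.00000000 * 0.13512109 = 0.1058


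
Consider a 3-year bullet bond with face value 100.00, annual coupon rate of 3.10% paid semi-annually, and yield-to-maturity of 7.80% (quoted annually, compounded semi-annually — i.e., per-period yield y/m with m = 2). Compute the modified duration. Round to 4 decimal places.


Coupon per period c = face * coupon_rate / m = 1.550000
Periods per year m = 2; per-period yield y/m = 0.039000
Number of cashflows N = 6
Cashflows (t years, CF_t, discount factor 1/(1+y/m)^(m*t), PV):
  t = 0.5000: CF_t = 1.550000, DF = 0.962464, PV = 1.491819
  t = 1.0000: CF_t = 1.550000, DF = 0.926337, PV = 1.435822
  t = 1.5000: CF_t = 1.550000, DF = 0.891566, PV = 1.381927
  t = 2.0000: CF_t = 1.550000, DF = 0.858100, PV = 1.330055
  t = 2.5000: CF_t = 1.550000, DF = 0.825890, PV = 1.280130
  t = 3.0000: CF_t = 101.550000, DF = 0.794889, PV = 80.721020
Price P = sum_t PV_t = 87.640773
First compute Macaulay numerator sum_t t * PV_t:
  t * PV_t at t = 0.5000: 0.745910
  t * PV_t at t = 1.0000: 1.435822
  t * PV_t at t = 1.5000: 2.072890
  t * PV_t at t = 2.0000: 2.660109
  t * PV_t at t = 2.5000: 3.200324
  t * PV_t at t = 3.0000: 242.163061
Macaulay duration D = 252.278116 / 87.640773 = 2.878547
Modified duration = D / (1 + y/m) = 2.878547 / (1 + 0.039000) = 2.770498

Answer: Modified duration = 2.7705


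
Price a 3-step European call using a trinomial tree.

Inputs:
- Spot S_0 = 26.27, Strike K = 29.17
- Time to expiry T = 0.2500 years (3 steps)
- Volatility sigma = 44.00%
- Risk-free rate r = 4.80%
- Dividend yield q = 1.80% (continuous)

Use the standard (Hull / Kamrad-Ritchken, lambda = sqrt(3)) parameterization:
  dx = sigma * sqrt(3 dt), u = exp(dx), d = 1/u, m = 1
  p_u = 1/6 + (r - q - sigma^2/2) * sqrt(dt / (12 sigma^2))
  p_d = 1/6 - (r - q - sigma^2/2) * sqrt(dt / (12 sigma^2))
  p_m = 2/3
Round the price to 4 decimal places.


dt = T/N = 0.083333; dx = sigma*sqrt(3*dt) = 0.220000
u = exp(dx) = 1.246077; d = 1/u = 0.802519
p_u = 0.154015, p_m = 0.666667, p_d = 0.179318
Discount per step: exp(-r*dt) = 0.996008
Stock lattice S(k, j) with j the centered position index:
  k=0: S(0,+0) = 26.2700
  k=1: S(1,-1) = 21.0822; S(1,+0) = 26.2700; S(1,+1) = 32.7344
  k=2: S(2,-2) = 16.9188; S(2,-1) = 21.0822; S(2,+0) = 26.2700; S(2,+1) = 32.7344; S(2,+2) = 40.7896
  k=3: S(3,-3) = 13.5777; S(3,-2) = 16.9188; S(3,-1) = 21.0822; S(3,+0) = 26.2700; S(3,+1) = 32.7344; S(3,+2) = 40.7896; S(3,+3) = 50.8270
Terminal payoffs V(N, j) = max(S_T - K, 0):
  V(3,-3) = 0.000000; V(3,-2) = 0.000000; V(3,-1) = 0.000000; V(3,+0) = 0.000000; V(3,+1) = 3.564436; V(3,+2) = 11.619619; V(3,+3) = 21.656995
Backward induction: V(k, j) = exp(-r*dt) * [p_u * V(k+1, j+1) + p_m * V(k+1, j) + p_d * V(k+1, j-1)]
  V(2,-2) = exp(-r*dt) * [p_u*0.000000 + p_m*0.000000 + p_d*0.000000] = 0.000000
  V(2,-1) = exp(-r*dt) * [p_u*0.000000 + p_m*0.000000 + p_d*0.000000] = 0.000000
  V(2,+0) = exp(-r*dt) * [p_u*3.564436 + p_m*0.000000 + p_d*0.000000] = 0.546786
  V(2,+1) = exp(-r*dt) * [p_u*11.619619 + p_m*3.564436 + p_d*0.000000] = 4.149258
  V(2,+2) = exp(-r*dt) * [p_u*21.656995 + p_m*11.619619 + p_d*3.564436] = 11.674295
  V(1,-1) = exp(-r*dt) * [p_u*0.546786 + p_m*0.000000 + p_d*0.000000] = 0.083877
  V(1,+0) = exp(-r*dt) * [p_u*4.149258 + p_m*0.546786 + p_d*0.000000] = 0.999566
  V(1,+1) = exp(-r*dt) * [p_u*11.674295 + p_m*4.149258 + p_d*0.546786] = 4.643627
  V(0,+0) = exp(-r*dt) * [p_u*4.643627 + p_m*0.999566 + p_d*0.083877] = 1.391032

Answer: Price = V(0,0) = 1.3910


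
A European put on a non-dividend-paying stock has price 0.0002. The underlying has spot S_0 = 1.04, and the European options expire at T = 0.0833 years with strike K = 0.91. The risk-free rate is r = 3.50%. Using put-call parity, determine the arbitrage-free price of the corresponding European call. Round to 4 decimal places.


Put-call parity: C - P = S_0 * exp(-qT) - K * exp(-rT).
S_0 * exp(-qT) = 1.0400 * 1.00000000 = 1.04000000
K * exp(-rT) = 0.9100 * 0.99708875 = 0.90735076
C = P + S*exp(-qT) - K*exp(-rT)
C = 0.0002 + 1.04000000 - 0.90735076 = 0.1328

Answer: Call price = 0.1328


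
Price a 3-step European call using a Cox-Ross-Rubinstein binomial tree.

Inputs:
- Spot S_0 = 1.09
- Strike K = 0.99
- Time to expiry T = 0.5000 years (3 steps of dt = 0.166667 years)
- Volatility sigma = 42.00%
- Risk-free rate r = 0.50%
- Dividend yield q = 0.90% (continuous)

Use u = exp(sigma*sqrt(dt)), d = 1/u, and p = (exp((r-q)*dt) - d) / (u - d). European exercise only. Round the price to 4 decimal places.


dt = T/N = 0.166667
u = exp(sigma*sqrt(dt)) = 1.187042; d = 1/u = 0.842430
p = (exp((r-q)*dt) - d) / (u - d) = 0.455305
Discount per step: exp(-r*dt) = 0.999167
Stock lattice S(k, i) with i counting down-moves:
  k=0: S(0,0) = 1.0900
  k=1: S(1,0) = 1.2939; S(1,1) = 0.9182
  k=2: S(2,0) = 1.5359; S(2,1) = 1.0900; S(2,2) = 0.7736
  k=3: S(3,0) = 1.8232; S(3,1) = 1.2939; S(3,2) = 0.9182; S(3,3) = 0.6517
Terminal payoffs V(N, i) = max(S_T - K, 0):
  V(3,0) = 0.833159; V(3,1) = 0.303876; V(3,2) = 0.000000; V(3,3) = 0.000000
Backward induction: V(k, i) = exp(-r*dt) * [p * V(k+1, i) + (1-p) * V(k+1, i+1)].
  V(2,0) = exp(-r*dt) * [p*0.833159 + (1-p)*0.303876] = 0.544407
  V(2,1) = exp(-r*dt) * [p*0.303876 + (1-p)*0.000000] = 0.138241
  V(2,2) = exp(-r*dt) * [p*0.000000 + (1-p)*0.000000] = 0.000000
  V(1,0) = exp(-r*dt) * [p*0.544407 + (1-p)*0.138241] = 0.322901
  V(1,1) = exp(-r*dt) * [p*0.138241 + (1-p)*0.000000] = 0.062889
  V(0,0) = exp(-r*dt) * [p*0.322901 + (1-p)*0.062889] = 0.181123

Answer: Price = V(0,0) = 0.1811


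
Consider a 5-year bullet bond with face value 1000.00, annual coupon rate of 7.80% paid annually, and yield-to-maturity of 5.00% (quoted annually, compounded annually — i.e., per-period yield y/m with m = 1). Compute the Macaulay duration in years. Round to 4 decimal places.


Answer: Macaulay duration = 4.3683 years

Derivation:
Coupon per period c = face * coupon_rate / m = 78.000000
Periods per year m = 1; per-period yield y/m = 0.050000
Number of cashflows N = 5
Cashflows (t years, CF_t, discount factor 1/(1+y/m)^(m*t), PV):
  t = 1.0000: CF_t = 78.000000, DF = 0.952381, PV = 74.285714
  t = 2.0000: CF_t = 78.000000, DF = 0.907029, PV = 70.748299
  t = 3.0000: CF_t = 78.000000, DF = 0.863838, PV = 67.379333
  t = 4.0000: CF_t = 78.000000, DF = 0.822702, PV = 64.170793
  t = 5.0000: CF_t = 1078.000000, DF = 0.783526, PV = 844.641207
Price P = sum_t PV_t = 1121.225347
Macaulay numerator sum_t t * PV_t:
  t * PV_t at t = 1.0000: 74.285714
  t * PV_t at t = 2.0000: 141.496599
  t * PV_t at t = 3.0000: 202.137998
  t * PV_t at t = 4.0000: 256.683172
  t * PV_t at t = 5.0000: 4223.206037
Macaulay duration D = (sum_t t * PV_t) / P = 4897.809520 / 1121.225347 = 4.368265


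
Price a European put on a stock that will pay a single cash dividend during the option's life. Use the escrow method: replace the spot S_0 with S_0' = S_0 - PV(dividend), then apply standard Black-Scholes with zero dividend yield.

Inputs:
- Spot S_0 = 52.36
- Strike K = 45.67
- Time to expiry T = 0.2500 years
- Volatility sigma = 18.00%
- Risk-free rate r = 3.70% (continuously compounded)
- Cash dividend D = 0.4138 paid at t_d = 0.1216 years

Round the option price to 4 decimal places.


PV(D) = D * exp(-r * t_d) = 0.4138 * 0.99551091 = 0.41194241
S_0' = S_0 - PV(D) = 52.3600 - 0.41194241 = 51.94805759
d1 = (ln(S_0'/K) + (r + sigma^2/2)*T) / (sigma*sqrt(T)) = 1.57891888
d2 = d1 - sigma*sqrt(T) = 1.48891888
exp(-rT) = 0.99079265
N(-d1) = 0.05717733; N(-d2) = 0.06825437
P = K * exp(-rT) * N(-d2) - S_0' * N(-d1) = 45.6700 * 0.99079265 * 0.06825437 - 51.94805759 * 0.05717733 = 0.1182

Answer: Price = 0.1182


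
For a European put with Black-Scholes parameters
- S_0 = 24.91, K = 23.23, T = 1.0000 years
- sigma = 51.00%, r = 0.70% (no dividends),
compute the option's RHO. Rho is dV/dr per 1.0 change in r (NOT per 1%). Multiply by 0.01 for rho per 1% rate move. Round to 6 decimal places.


Answer: Rho = -12.492670

Derivation:
d1 = 0.4056368284; d2 = -0.1043631716
phi(d1) = 0.3674348880; exp(-qT) = 1.0000000000; exp(-rT) = 0.9930244429
N(-d2) = 0.5415594261
Rho = -K*T*exp(-rT)*N(-d2) = -23.2300 * 1.0000 * 0.9930244429 * 0.5415594261 = -12.492670


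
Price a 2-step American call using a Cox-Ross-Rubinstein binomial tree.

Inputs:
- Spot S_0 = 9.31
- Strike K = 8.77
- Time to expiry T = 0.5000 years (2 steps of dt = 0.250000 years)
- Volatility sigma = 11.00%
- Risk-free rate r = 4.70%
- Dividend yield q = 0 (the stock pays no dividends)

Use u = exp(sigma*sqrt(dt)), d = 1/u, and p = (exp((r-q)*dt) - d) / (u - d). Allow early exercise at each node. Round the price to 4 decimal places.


Answer: Price = V(0,0) = 0.8130

Derivation:
dt = T/N = 0.250000
u = exp(sigma*sqrt(dt)) = 1.056541; d = 1/u = 0.946485
p = (exp((r-q)*dt) - d) / (u - d) = 0.593648
Discount per step: exp(-r*dt) = 0.988319
Stock lattice S(k, i) with i counting down-moves:
  k=0: S(0,0) = 9.3100
  k=1: S(1,0) = 9.8364; S(1,1) = 8.8118
  k=2: S(2,0) = 10.3925; S(2,1) = 9.3100; S(2,2) = 8.3402
Terminal payoffs V(N, i) = max(S_T - K, 0):
  V(2,0) = 1.622549; V(2,1) = 0.540000; V(2,2) = 0.000000
Backward induction: V(k, i) = exp(-r*dt) * [p * V(k+1, i) + (1-p) * V(k+1, i+1)]; then take max(V_cont, immediate exercise) for American.
  V(1,0) = exp(-r*dt) * [p*1.622549 + (1-p)*0.540000] = 1.168838; exercise = 1.066393; V(1,0) = max -> 1.168838
  V(1,1) = exp(-r*dt) * [p*0.540000 + (1-p)*0.000000] = 0.316825; exercise = 0.041777; V(1,1) = max -> 0.316825
  V(0,0) = exp(-r*dt) * [p*1.168838 + (1-p)*0.316825] = 0.813011; exercise = 0.540000; V(0,0) = max -> 0.813011


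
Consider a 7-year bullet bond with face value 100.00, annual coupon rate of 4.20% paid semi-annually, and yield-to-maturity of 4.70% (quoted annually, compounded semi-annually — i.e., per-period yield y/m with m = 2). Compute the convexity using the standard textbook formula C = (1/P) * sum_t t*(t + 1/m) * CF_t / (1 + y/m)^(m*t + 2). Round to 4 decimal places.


Coupon per period c = face * coupon_rate / m = 2.100000
Periods per year m = 2; per-period yield y/m = 0.023500
Number of cashflows N = 14
Cashflows (t years, CF_t, discount factor 1/(1+y/m)^(m*t), PV):
  t = 0.5000: CF_t = 2.100000, DF = 0.977040, PV = 2.051783
  t = 1.0000: CF_t = 2.100000, DF = 0.954606, PV = 2.004673
  t = 1.5000: CF_t = 2.100000, DF = 0.932688, PV = 1.958645
  t = 2.0000: CF_t = 2.100000, DF = 0.911273, PV = 1.913674
  t = 2.5000: CF_t = 2.100000, DF = 0.890350, PV = 1.869735
  t = 3.0000: CF_t = 2.100000, DF = 0.869907, PV = 1.826805
  t = 3.5000: CF_t = 2.100000, DF = 0.849934, PV = 1.784861
  t = 4.0000: CF_t = 2.100000, DF = 0.830419, PV = 1.743880
  t = 4.5000: CF_t = 2.100000, DF = 0.811352, PV = 1.703839
  t = 5.0000: CF_t = 2.100000, DF = 0.792723, PV = 1.664719
  t = 5.5000: CF_t = 2.100000, DF = 0.774522, PV = 1.626496
  t = 6.0000: CF_t = 2.100000, DF = 0.756739, PV = 1.589151
  t = 6.5000: CF_t = 2.100000, DF = 0.739363, PV = 1.552663
  t = 7.0000: CF_t = 102.100000, DF = 0.722387, PV = 73.755750
Price P = sum_t PV_t = 97.046674
Convexity numerator sum_t t*(t + 1/m) * CF_t / (1+y/m)^(m*t + 2):
  t = 0.5000: term = 0.979323
  t = 1.0000: term = 2.870511
  t = 1.5000: term = 5.609205
  t = 2.0000: term = 9.134025
  t = 2.5000: term = 13.386456
  t = 3.0000: term = 18.310737
  t = 3.5000: term = 23.853752
  t = 4.0000: term = 29.964934
  t = 4.5000: term = 36.596158
  t = 5.0000: term = 43.701649
  t = 5.5000: term = 51.237888
  t = 6.0000: term = 59.163525
  t = 6.5000: term = 67.439290
  t = 7.0000: term = 3696.404528
Convexity = (1/P) * sum = 4058.651982 / 97.046674 = 41.821649

Answer: Convexity = 41.8216


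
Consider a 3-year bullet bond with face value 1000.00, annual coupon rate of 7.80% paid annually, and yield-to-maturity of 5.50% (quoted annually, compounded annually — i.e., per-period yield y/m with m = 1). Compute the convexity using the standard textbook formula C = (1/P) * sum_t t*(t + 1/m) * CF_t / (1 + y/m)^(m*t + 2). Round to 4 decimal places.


Coupon per period c = face * coupon_rate / m = 78.000000
Periods per year m = 1; per-period yield y/m = 0.055000
Number of cashflows N = 3
Cashflows (t years, CF_t, discount factor 1/(1+y/m)^(m*t), PV):
  t = 1.0000: CF_t = 78.000000, DF = 0.947867, PV = 73.933649
  t = 2.0000: CF_t = 78.000000, DF = 0.898452, PV = 70.079288
  t = 3.0000: CF_t = 1078.000000, DF = 0.851614, PV = 918.039530
Price P = sum_t PV_t = 1062.052468
Convexity numerator sum_t t*(t + 1/m) * CF_t / (1+y/m)^(m*t + 2):
  t = 1.0000: term = 132.851732
  t = 2.0000: term = 377.777436
  t = 3.0000: term = 9897.778001
Convexity = (1/P) * sum = 10408.407169 / 1062.052468 = 9.800276

Answer: Convexity = 9.8003


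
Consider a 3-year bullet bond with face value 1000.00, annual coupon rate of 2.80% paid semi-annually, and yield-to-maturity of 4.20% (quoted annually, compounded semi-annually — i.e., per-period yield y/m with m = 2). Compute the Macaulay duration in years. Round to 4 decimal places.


Answer: Macaulay duration = 2.8959 years

Derivation:
Coupon per period c = face * coupon_rate / m = 14.000000
Periods per year m = 2; per-period yield y/m = 0.021000
Number of cashflows N = 6
Cashflows (t years, CF_t, discount factor 1/(1+y/m)^(m*t), PV):
  t = 0.5000: CF_t = 14.000000, DF = 0.979432, PV = 13.712047
  t = 1.0000: CF_t = 14.000000, DF = 0.959287, PV = 13.430017
  t = 1.5000: CF_t = 14.000000, DF = 0.939556, PV = 13.153787
  t = 2.0000: CF_t = 14.000000, DF = 0.920231, PV = 12.883239
  t = 2.5000: CF_t = 14.000000, DF = 0.901304, PV = 12.618256
  t = 3.0000: CF_t = 1014.000000, DF = 0.882766, PV = 895.124620
Price P = sum_t PV_t = 960.921966
Macaulay numerator sum_t t * PV_t:
  t * PV_t at t = 0.5000: 6.856024
  t * PV_t at t = 1.0000: 13.430017
  t * PV_t at t = 1.5000: 19.730681
  t * PV_t at t = 2.0000: 25.766478
  t * PV_t at t = 2.5000: 31.545639
  t * PV_t at t = 3.0000: 2685.373861
Macaulay duration D = (sum_t t * PV_t) / P = 2782.702699 / 960.921966 = 2.895868


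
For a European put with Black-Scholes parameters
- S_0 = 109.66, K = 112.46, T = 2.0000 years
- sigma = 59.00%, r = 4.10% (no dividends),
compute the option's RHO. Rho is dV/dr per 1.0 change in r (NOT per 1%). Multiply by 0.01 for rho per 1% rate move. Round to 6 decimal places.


d1 = 0.4852515098; d2 = -0.3491344920
phi(d1) = 0.3546325673; exp(-qT) = 1.0000000000; exp(-rT) = 0.9212719587
N(-d2) = 0.6365058285
Rho = -K*T*exp(-rT)*N(-d2) = -112.4600 * 2.0000 * 0.9212719587 * 0.6365058285 = -131.891957

Answer: Rho = -131.891957


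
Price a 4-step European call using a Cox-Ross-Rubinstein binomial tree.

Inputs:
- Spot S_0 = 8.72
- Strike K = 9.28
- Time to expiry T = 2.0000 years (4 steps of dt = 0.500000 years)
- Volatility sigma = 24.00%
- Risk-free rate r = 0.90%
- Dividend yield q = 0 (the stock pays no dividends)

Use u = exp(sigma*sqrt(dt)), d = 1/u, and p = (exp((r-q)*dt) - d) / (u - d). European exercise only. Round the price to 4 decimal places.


dt = T/N = 0.500000
u = exp(sigma*sqrt(dt)) = 1.184956; d = 1/u = 0.843913
p = (exp((r-q)*dt) - d) / (u - d) = 0.470900
Discount per step: exp(-r*dt) = 0.995510
Stock lattice S(k, i) with i counting down-moves:
  k=0: S(0,0) = 8.7200
  k=1: S(1,0) = 10.3328; S(1,1) = 7.3589
  k=2: S(2,0) = 12.2439; S(2,1) = 8.7200; S(2,2) = 6.2103
  k=3: S(3,0) = 14.5085; S(3,1) = 10.3328; S(3,2) = 7.3589; S(3,3) = 5.2409
  k=4: S(4,0) = 17.1920; S(4,1) = 12.2439; S(4,2) = 8.7200; S(4,3) = 6.2103; S(4,4) = 4.4229
Terminal payoffs V(N, i) = max(S_T - K, 0):
  V(4,0) = 7.911959; V(4,1) = 2.963932; V(4,2) = 0.000000; V(4,3) = 0.000000; V(4,4) = 0.000000
Backward induction: V(k, i) = exp(-r*dt) * [p * V(k+1, i) + (1-p) * V(k+1, i+1)].
  V(3,0) = exp(-r*dt) * [p*7.911959 + (1-p)*2.963932] = 5.270187
  V(3,1) = exp(-r*dt) * [p*2.963932 + (1-p)*0.000000] = 1.389448
  V(3,2) = exp(-r*dt) * [p*0.000000 + (1-p)*0.000000] = 0.000000
  V(3,3) = exp(-r*dt) * [p*0.000000 + (1-p)*0.000000] = 0.000000
  V(2,0) = exp(-r*dt) * [p*5.270187 + (1-p)*1.389448] = 3.202443
  V(2,1) = exp(-r*dt) * [p*1.389448 + (1-p)*0.000000] = 0.651353
  V(2,2) = exp(-r*dt) * [p*0.000000 + (1-p)*0.000000] = 0.000000
  V(1,0) = exp(-r*dt) * [p*3.202443 + (1-p)*0.651353] = 1.844342
  V(1,1) = exp(-r*dt) * [p*0.651353 + (1-p)*0.000000] = 0.305345
  V(0,0) = exp(-r*dt) * [p*1.844342 + (1-p)*0.305345] = 1.025433

Answer: Price = V(0,0) = 1.0254


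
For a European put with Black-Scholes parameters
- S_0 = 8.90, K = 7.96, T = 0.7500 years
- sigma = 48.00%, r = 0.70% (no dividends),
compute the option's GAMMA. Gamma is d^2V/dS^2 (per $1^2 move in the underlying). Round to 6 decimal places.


Answer: Gamma = 0.095681

Derivation:
d1 = 0.4889970991; d2 = 0.0733049053
phi(d1) = 0.3539861062; exp(-qT) = 1.0000000000; exp(-rT) = 0.9947637572
Gamma = exp(-qT) * phi(d1) / (S * sigma * sqrt(T)) = 1.0000000000 * 0.3539861062 / (8.9000 * 0.4800 * 0.8660254038) = 0.095681


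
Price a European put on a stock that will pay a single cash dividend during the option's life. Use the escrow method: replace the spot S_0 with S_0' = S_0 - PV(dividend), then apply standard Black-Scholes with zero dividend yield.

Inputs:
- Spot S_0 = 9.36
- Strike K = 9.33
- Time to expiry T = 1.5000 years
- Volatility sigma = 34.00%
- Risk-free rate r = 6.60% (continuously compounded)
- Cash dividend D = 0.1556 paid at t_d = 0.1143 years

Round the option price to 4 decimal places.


PV(D) = D * exp(-r * t_d) = 0.1556 * 0.99248458 = 0.15443060
S_0' = S_0 - PV(D) = 9.3600 - 0.15443060 = 9.20556940
d1 = (ln(S_0'/K) + (r + sigma^2/2)*T) / (sigma*sqrt(T)) = 0.41370838
d2 = d1 - sigma*sqrt(T) = -0.00270487
exp(-rT) = 0.90574271
N(-d1) = 0.33954384; N(-d2) = 0.50107909
P = K * exp(-rT) * N(-d2) - S_0' * N(-d1) = 9.3300 * 0.90574271 * 0.50107909 - 9.20556940 * 0.33954384 = 1.1087

Answer: Price = 1.1087
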